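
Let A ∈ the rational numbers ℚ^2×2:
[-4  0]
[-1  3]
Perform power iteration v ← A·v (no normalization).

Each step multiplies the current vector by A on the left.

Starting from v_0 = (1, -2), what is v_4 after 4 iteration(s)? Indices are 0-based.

v_4 = (256, -137)

v_0 = (1, -2).
v_1 = A·v_0 = (-4, -7).
v_2 = A·v_1 = (16, -17).
v_3 = A·v_2 = (-64, -67).
v_4 = A·v_3 = (256, -137).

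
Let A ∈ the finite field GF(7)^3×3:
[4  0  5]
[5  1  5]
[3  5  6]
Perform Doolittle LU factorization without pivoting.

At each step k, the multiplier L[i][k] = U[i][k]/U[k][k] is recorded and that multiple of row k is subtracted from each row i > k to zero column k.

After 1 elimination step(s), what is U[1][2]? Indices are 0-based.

k=0: U[0][0]=4
  eliminate (1,0): mult=3, new row 1: (0, 1, 4); set L[1][0]=3
  eliminate (2,0): mult=6, new row 2: (0, 5, 4); set L[2][0]=6

U[1][2] = 4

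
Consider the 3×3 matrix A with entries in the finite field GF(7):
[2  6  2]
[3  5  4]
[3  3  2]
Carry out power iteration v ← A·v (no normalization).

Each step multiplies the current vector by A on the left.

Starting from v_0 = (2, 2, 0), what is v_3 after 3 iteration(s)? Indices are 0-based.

v_3 = (4, 3, 6)

v_0 = (2, 2, 0).
v_1 = A·v_0 = (2, 2, 5).
v_2 = A·v_1 = (5, 1, 1).
v_3 = A·v_2 = (4, 3, 6).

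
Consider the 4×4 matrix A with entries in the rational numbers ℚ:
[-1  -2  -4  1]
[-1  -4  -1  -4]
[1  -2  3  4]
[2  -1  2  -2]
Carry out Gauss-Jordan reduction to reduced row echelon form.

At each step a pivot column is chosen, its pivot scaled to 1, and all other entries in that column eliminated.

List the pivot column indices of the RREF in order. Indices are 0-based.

pivot columns: 0, 1, 2, 3

[1] R0 /= -1  ⇒  (1, 2, 4, -1)
     R1 -= -1·R0  ⇒  (0, -2, 3, -5)
     R2 -= 1·R0  ⇒  (0, -4, -1, 5)
     R3 -= 2·R0  ⇒  (0, -5, -6, 0)
[2] R1 /= -2  ⇒  (0, 1, -3/2, 5/2)
     R0 -= 2·R1  ⇒  (1, 0, 7, -6)
     R2 -= -4·R1  ⇒  (0, 0, -7, 15)
     R3 -= -5·R1  ⇒  (0, 0, -27/2, 25/2)
[3] R2 /= -7  ⇒  (0, 0, 1, -15/7)
     R0 -= 7·R2  ⇒  (1, 0, 0, 9)
     R1 -= -3/2·R2  ⇒  (0, 1, 0, -5/7)
     R3 -= -27/2·R2  ⇒  (0, 0, 0, -115/7)
[4] R3 /= -115/7  ⇒  (0, 0, 0, 1)
     R0 -= 9·R3  ⇒  (1, 0, 0, 0)
     R1 -= -5/7·R3  ⇒  (0, 1, 0, 0)
     R2 -= -15/7·R3  ⇒  (0, 0, 1, 0)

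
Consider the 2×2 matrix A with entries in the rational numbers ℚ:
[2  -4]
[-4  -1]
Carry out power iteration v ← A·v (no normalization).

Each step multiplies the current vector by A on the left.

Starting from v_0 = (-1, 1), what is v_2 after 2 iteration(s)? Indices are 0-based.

v_2 = (-24, 21)

v_0 = (-1, 1).
v_1 = A·v_0 = (-6, 3).
v_2 = A·v_1 = (-24, 21).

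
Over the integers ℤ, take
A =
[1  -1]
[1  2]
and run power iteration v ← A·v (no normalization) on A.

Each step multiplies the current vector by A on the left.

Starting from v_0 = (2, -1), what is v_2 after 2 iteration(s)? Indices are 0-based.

v_0 = (2, -1).
v_1 = A·v_0 = (3, 0).
v_2 = A·v_1 = (3, 3).

v_2 = (3, 3)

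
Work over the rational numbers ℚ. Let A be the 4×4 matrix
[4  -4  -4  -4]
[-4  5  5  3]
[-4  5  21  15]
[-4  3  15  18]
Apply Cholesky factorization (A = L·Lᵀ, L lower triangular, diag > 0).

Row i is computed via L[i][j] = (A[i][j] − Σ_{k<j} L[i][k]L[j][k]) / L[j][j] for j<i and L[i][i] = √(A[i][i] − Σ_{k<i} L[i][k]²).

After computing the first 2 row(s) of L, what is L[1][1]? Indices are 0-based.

L[1][1] = 1

Step 1: L[0][0] = √(4) = 2.
  L[1][0] = (-4) / L[0][0] = -2.
Step 2: L[1][1] = √(1) = 1.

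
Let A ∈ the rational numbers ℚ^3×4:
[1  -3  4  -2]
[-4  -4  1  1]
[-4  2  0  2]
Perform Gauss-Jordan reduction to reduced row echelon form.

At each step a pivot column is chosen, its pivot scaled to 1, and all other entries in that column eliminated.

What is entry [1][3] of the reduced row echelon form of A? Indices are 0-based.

pivot(0,0)=1: scale R0 → (1, -3, 4, -2)
  clear (1,0): R1 −= (-4)R0 → (0, -16, 17, -7)
  clear (2,0): R2 −= (-4)R0 → (0, -10, 16, -6)
pivot(1,1)=-16: scale R1 → (0, 1, -17/16, 7/16)
  clear (0,1): R0 −= (-3)R1 → (1, 0, 13/16, -11/16)
  clear (2,1): R2 −= (-10)R1 → (0, 0, 43/8, -13/8)
pivot(2,2)=43/8: scale R2 → (0, 0, 1, -13/43)
  clear (0,2): R0 −= (13/16)R2 → (1, 0, 0, -19/43)
  clear (1,2): R1 −= (-17/16)R2 → (0, 1, 0, 5/43)

M[1][3] = 5/43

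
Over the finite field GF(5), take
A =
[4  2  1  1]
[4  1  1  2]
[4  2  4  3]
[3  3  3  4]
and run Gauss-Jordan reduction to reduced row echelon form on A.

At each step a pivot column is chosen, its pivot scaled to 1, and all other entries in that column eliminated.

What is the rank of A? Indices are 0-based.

rank = 4

pivot(0,0)=4: scale R0 → (1, 3, 4, 4)
  clear (1,0): R1 −= (4)R0 → (0, 4, 0, 1)
  clear (2,0): R2 −= (4)R0 → (0, 0, 3, 2)
  clear (3,0): R3 −= (3)R0 → (0, 4, 1, 2)
pivot(1,1)=4: scale R1 → (0, 1, 0, 4)
  clear (0,1): R0 −= (3)R1 → (1, 0, 4, 2)
  clear (3,1): R3 −= (4)R1 → (0, 0, 1, 1)
pivot(2,2)=3: scale R2 → (0, 0, 1, 4)
  clear (0,2): R0 −= (4)R2 → (1, 0, 0, 1)
  clear (3,2): R3 −= (1)R2 → (0, 0, 0, 2)
pivot(3,3)=2: scale R3 → (0, 0, 0, 1)
  clear (0,3): R0 −= (1)R3 → (1, 0, 0, 0)
  clear (1,3): R1 −= (4)R3 → (0, 1, 0, 0)
  clear (2,3): R2 −= (4)R3 → (0, 0, 1, 0)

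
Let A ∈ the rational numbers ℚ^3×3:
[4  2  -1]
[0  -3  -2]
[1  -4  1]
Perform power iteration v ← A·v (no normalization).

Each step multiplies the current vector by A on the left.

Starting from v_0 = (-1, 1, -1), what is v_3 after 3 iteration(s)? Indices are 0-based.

v_0 = (-1, 1, -1).
v_1 = A·v_0 = (-1, -1, -6).
v_2 = A·v_1 = (0, 15, -3).
v_3 = A·v_2 = (33, -39, -63).

v_3 = (33, -39, -63)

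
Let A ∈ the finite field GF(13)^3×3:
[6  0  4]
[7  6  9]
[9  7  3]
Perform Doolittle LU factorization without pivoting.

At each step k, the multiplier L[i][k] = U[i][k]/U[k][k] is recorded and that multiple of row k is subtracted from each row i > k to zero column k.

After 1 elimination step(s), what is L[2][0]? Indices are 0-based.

L[2][0] = 8

[col 0] pivot 6
  R1 -= 12*R0 → (0, 6, 0)  (L[1][0] := 12)
  R2 -= 8*R0 → (0, 7, 10)  (L[2][0] := 8)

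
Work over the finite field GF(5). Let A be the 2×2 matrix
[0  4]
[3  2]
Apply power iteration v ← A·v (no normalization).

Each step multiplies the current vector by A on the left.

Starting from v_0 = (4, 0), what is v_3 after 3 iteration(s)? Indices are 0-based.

v_0 = (4, 0).
v_1 = A·v_0 = (0, 2).
v_2 = A·v_1 = (3, 4).
v_3 = A·v_2 = (1, 2).

v_3 = (1, 2)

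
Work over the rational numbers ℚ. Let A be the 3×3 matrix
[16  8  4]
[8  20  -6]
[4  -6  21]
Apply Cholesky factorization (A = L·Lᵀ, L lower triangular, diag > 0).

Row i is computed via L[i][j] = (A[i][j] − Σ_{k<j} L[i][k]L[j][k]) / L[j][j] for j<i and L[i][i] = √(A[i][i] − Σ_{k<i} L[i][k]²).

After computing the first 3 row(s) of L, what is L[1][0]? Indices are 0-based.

L[1][0] = 2

Step 1: L[0][0] = √(16) = 4.
  L[1][0] = (8) / L[0][0] = 2.
Step 2: L[1][1] = √(16) = 4.
  L[2][0] = (4) / L[0][0] = 1.
  L[2][1] = (-8) / L[1][1] = -2.
Step 3: L[2][2] = √(16) = 4.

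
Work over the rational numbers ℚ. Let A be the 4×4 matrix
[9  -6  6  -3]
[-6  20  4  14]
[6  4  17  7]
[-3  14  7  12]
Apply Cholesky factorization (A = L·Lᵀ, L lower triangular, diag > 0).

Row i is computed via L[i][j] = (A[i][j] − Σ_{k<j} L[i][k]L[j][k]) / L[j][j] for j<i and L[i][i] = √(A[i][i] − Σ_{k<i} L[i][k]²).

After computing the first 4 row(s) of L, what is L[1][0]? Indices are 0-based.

L[1][0] = -2

Step 1: L[0][0] = √(9) = 3.
  L[1][0] = (-6) / L[0][0] = -2.
Step 2: L[1][1] = √(16) = 4.
  L[2][0] = (6) / L[0][0] = 2.
  L[2][1] = (8) / L[1][1] = 2.
Step 3: L[2][2] = √(9) = 3.
  L[3][0] = (-3) / L[0][0] = -1.
  L[3][1] = (12) / L[1][1] = 3.
  L[3][2] = (3) / L[2][2] = 1.
Step 4: L[3][3] = √(1) = 1.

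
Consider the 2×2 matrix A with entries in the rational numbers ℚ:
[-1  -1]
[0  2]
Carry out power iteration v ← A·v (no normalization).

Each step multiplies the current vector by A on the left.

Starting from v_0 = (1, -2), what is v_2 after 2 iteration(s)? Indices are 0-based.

v_2 = (3, -8)

v_0 = (1, -2).
v_1 = A·v_0 = (1, -4).
v_2 = A·v_1 = (3, -8).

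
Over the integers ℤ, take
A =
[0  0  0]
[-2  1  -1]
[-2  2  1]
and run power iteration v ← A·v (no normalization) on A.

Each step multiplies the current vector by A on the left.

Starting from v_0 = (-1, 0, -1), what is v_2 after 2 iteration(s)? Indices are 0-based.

v_2 = (0, 2, 7)

v_0 = (-1, 0, -1).
v_1 = A·v_0 = (0, 3, 1).
v_2 = A·v_1 = (0, 2, 7).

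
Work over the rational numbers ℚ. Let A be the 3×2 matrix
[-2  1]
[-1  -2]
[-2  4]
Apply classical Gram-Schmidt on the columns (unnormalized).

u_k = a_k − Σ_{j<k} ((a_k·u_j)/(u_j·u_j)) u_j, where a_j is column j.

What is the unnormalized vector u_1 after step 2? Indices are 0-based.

u_1 = (-7/9, -26/9, 20/9)

Step 1: u_0 = a_0 = (-2, -1, -2).
Step 2: u_1 = a_1 − (-8/9)·u_0 = (-7/9, -26/9, 20/9).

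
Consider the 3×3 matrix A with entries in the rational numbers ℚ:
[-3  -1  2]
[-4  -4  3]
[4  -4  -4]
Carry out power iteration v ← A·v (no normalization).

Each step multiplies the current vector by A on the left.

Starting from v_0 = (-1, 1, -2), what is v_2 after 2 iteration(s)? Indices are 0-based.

v_0 = (-1, 1, -2).
v_1 = A·v_0 = (-2, -6, 0).
v_2 = A·v_1 = (12, 32, 16).

v_2 = (12, 32, 16)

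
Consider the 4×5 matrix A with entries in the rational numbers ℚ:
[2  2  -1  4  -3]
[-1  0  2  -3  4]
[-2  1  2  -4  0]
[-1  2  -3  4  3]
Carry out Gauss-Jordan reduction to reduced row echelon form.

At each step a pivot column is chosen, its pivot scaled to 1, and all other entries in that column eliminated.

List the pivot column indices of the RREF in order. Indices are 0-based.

pivot columns: 0, 1, 2, 3

pivot(0,0)=2: scale R0 → (1, 1, -1/2, 2, -3/2)
  clear (1,0): R1 −= (-1)R0 → (0, 1, 3/2, -1, 5/2)
  clear (2,0): R2 −= (-2)R0 → (0, 3, 1, 0, -3)
  clear (3,0): R3 −= (-1)R0 → (0, 3, -7/2, 6, 3/2)
pivot(1,1)=1: scale R1 → (0, 1, 3/2, -1, 5/2)
  clear (0,1): R0 −= (1)R1 → (1, 0, -2, 3, -4)
  clear (2,1): R2 −= (3)R1 → (0, 0, -7/2, 3, -21/2)
  clear (3,1): R3 −= (3)R1 → (0, 0, -8, 9, -6)
pivot(2,2)=-7/2: scale R2 → (0, 0, 1, -6/7, 3)
  clear (0,2): R0 −= (-2)R2 → (1, 0, 0, 9/7, 2)
  clear (1,2): R1 −= (3/2)R2 → (0, 1, 0, 2/7, -2)
  clear (3,2): R3 −= (-8)R2 → (0, 0, 0, 15/7, 18)
pivot(3,3)=15/7: scale R3 → (0, 0, 0, 1, 42/5)
  clear (0,3): R0 −= (9/7)R3 → (1, 0, 0, 0, -44/5)
  clear (1,3): R1 −= (2/7)R3 → (0, 1, 0, 0, -22/5)
  clear (2,3): R2 −= (-6/7)R3 → (0, 0, 1, 0, 51/5)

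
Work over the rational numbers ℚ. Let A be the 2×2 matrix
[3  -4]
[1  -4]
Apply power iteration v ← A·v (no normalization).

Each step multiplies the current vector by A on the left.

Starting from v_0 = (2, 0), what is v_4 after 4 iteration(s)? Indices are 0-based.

v_4 = (42, -34)

v_0 = (2, 0).
v_1 = A·v_0 = (6, 2).
v_2 = A·v_1 = (10, -2).
v_3 = A·v_2 = (38, 18).
v_4 = A·v_3 = (42, -34).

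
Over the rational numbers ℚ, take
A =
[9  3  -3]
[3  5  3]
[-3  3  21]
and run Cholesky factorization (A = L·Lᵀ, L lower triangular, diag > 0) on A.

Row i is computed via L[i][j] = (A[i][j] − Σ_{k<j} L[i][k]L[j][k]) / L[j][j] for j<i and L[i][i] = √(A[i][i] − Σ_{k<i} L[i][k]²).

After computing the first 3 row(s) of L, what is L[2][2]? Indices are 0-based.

L[2][2] = 4

Step 1: L[0][0] = √(9) = 3.
  L[1][0] = (3) / L[0][0] = 1.
Step 2: L[1][1] = √(4) = 2.
  L[2][0] = (-3) / L[0][0] = -1.
  L[2][1] = (4) / L[1][1] = 2.
Step 3: L[2][2] = √(16) = 4.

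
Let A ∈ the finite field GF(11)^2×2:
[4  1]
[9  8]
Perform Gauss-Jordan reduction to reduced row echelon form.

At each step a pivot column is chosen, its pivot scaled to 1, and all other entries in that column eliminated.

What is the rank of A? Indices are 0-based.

step 1: normalize row 0 (÷4) = (1, 3)
  row 1: subtract 9×row0 = (0, 3)
step 2: normalize row 1 (÷3) = (0, 1)
  row 0: subtract 3×row1 = (1, 0)

rank = 2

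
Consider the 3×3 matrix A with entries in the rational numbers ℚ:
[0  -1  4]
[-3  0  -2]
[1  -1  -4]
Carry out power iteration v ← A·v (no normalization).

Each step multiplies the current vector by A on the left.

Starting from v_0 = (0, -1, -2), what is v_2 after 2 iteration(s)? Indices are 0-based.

v_2 = (32, 3, -47)

v_0 = (0, -1, -2).
v_1 = A·v_0 = (-7, 4, 9).
v_2 = A·v_1 = (32, 3, -47).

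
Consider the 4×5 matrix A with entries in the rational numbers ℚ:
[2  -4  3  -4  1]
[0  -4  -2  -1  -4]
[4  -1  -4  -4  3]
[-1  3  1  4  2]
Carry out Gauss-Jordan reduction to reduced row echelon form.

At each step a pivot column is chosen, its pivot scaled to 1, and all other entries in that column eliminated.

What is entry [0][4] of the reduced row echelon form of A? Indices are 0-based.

pivot(0,0)=2: scale R0 → (1, -2, 3/2, -2, 1/2)
  clear (2,0): R2 −= (4)R0 → (0, 7, -10, 4, 1)
  clear (3,0): R3 −= (-1)R0 → (0, 1, 5/2, 2, 5/2)
pivot(1,1)=-4: scale R1 → (0, 1, 1/2, 1/4, 1)
  clear (0,1): R0 −= (-2)R1 → (1, 0, 5/2, -3/2, 5/2)
  clear (2,1): R2 −= (7)R1 → (0, 0, -27/2, 9/4, -6)
  clear (3,1): R3 −= (1)R1 → (0, 0, 2, 7/4, 3/2)
pivot(2,2)=-27/2: scale R2 → (0, 0, 1, -1/6, 4/9)
  clear (0,2): R0 −= (5/2)R2 → (1, 0, 0, -13/12, 25/18)
  clear (1,2): R1 −= (1/2)R2 → (0, 1, 0, 1/3, 7/9)
  clear (3,2): R3 −= (2)R2 → (0, 0, 0, 25/12, 11/18)
pivot(3,3)=25/12: scale R3 → (0, 0, 0, 1, 22/75)
  clear (0,3): R0 −= (-13/12)R3 → (1, 0, 0, 0, 128/75)
  clear (1,3): R1 −= (1/3)R3 → (0, 1, 0, 0, 17/25)
  clear (2,3): R2 −= (-1/6)R3 → (0, 0, 1, 0, 37/75)

M[0][4] = 128/75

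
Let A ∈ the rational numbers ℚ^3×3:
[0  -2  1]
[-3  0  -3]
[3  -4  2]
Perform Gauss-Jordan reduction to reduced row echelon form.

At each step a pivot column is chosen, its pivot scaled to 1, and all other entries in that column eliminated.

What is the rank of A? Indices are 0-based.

step 1: exchange rows 0,1
step 1: normalize row 0 (÷-3) = (1, 0, 1)
  row 2: subtract 3×row0 = (0, -4, -1)
step 2: normalize row 1 (÷-2) = (0, 1, -1/2)
  row 2: subtract -4×row1 = (0, 0, -3)
step 3: normalize row 2 (÷-3) = (0, 0, 1)
  row 0: subtract 1×row2 = (1, 0, 0)
  row 1: subtract -1/2×row2 = (0, 1, 0)

rank = 3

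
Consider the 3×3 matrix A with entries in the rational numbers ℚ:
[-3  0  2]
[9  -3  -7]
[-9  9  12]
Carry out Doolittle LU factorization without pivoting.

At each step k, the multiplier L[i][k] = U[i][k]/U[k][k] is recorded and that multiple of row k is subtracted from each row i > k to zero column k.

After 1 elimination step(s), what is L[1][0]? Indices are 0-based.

k=0: U[0][0]=-3
  eliminate (1,0): mult=-3, new row 1: (0, -3, -1); set L[1][0]=-3
  eliminate (2,0): mult=3, new row 2: (0, 9, 6); set L[2][0]=3

L[1][0] = -3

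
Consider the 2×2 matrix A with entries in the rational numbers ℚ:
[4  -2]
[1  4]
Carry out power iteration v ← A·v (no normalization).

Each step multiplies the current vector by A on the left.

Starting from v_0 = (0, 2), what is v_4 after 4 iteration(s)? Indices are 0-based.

v_4 = (-896, 136)

v_0 = (0, 2).
v_1 = A·v_0 = (-4, 8).
v_2 = A·v_1 = (-32, 28).
v_3 = A·v_2 = (-184, 80).
v_4 = A·v_3 = (-896, 136).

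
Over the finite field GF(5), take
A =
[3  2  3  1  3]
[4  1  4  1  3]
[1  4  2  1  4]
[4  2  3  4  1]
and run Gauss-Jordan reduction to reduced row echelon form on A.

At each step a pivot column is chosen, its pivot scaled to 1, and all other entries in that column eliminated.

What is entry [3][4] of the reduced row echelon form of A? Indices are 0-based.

M[3][4] = 3

step 1: normalize row 0 (÷3) = (1, 4, 1, 2, 1)
  row 1: subtract 4×row0 = (0, 0, 0, 3, 4)
  row 2: subtract 1×row0 = (0, 0, 1, 4, 3)
  row 3: subtract 4×row0 = (0, 1, 4, 1, 2)
step 2: exchange rows 1,3
step 2: normalize row 1 (÷1) = (0, 1, 4, 1, 2)
  row 0: subtract 4×row1 = (1, 0, 0, 3, 3)
step 3: normalize row 2 (÷1) = (0, 0, 1, 4, 3)
  row 1: subtract 4×row2 = (0, 1, 0, 0, 0)
step 4: normalize row 3 (÷3) = (0, 0, 0, 1, 3)
  row 0: subtract 3×row3 = (1, 0, 0, 0, 4)
  row 2: subtract 4×row3 = (0, 0, 1, 0, 1)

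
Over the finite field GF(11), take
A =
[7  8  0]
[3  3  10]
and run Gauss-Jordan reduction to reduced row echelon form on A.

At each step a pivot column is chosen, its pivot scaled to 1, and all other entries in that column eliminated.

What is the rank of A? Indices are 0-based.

pivot(0,0)=7: scale R0 → (1, 9, 0)
  clear (1,0): R1 −= (3)R0 → (0, 9, 10)
pivot(1,1)=9: scale R1 → (0, 1, 6)
  clear (0,1): R0 −= (9)R1 → (1, 0, 1)

rank = 2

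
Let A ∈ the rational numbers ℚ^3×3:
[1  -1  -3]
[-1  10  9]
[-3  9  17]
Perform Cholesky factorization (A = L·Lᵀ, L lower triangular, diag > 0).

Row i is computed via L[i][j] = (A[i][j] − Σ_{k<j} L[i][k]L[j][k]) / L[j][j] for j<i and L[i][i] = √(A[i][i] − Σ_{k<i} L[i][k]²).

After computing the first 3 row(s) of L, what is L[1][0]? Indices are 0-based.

Step 1: L[0][0] = √(1) = 1.
  L[1][0] = (-1) / L[0][0] = -1.
Step 2: L[1][1] = √(9) = 3.
  L[2][0] = (-3) / L[0][0] = -3.
  L[2][1] = (6) / L[1][1] = 2.
Step 3: L[2][2] = √(4) = 2.

L[1][0] = -1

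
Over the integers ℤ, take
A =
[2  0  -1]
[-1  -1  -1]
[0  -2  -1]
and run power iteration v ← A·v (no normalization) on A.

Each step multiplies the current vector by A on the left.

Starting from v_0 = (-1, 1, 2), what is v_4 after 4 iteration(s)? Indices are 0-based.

v_4 = (-4, 58, 56)

v_0 = (-1, 1, 2).
v_1 = A·v_0 = (-4, -2, -4).
v_2 = A·v_1 = (-4, 10, 8).
v_3 = A·v_2 = (-16, -14, -28).
v_4 = A·v_3 = (-4, 58, 56).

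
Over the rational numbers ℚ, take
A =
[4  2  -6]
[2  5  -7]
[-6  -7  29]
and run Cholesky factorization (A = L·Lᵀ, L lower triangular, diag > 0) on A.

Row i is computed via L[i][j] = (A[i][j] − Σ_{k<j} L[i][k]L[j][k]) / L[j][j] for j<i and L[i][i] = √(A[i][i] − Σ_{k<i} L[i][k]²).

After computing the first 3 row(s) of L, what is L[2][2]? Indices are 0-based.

L[2][2] = 4

Step 1: L[0][0] = √(4) = 2.
  L[1][0] = (2) / L[0][0] = 1.
Step 2: L[1][1] = √(4) = 2.
  L[2][0] = (-6) / L[0][0] = -3.
  L[2][1] = (-4) / L[1][1] = -2.
Step 3: L[2][2] = √(16) = 4.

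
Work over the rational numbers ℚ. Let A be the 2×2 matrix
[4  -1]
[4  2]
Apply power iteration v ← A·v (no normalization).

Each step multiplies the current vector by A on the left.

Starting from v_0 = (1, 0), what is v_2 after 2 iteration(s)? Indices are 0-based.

v_2 = (12, 24)

v_0 = (1, 0).
v_1 = A·v_0 = (4, 4).
v_2 = A·v_1 = (12, 24).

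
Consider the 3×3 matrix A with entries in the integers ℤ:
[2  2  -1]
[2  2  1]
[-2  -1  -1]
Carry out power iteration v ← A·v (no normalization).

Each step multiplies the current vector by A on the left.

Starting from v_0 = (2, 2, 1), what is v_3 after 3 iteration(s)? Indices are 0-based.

v_0 = (2, 2, 1).
v_1 = A·v_0 = (7, 9, -7).
v_2 = A·v_1 = (39, 25, -16).
v_3 = A·v_2 = (144, 112, -87).

v_3 = (144, 112, -87)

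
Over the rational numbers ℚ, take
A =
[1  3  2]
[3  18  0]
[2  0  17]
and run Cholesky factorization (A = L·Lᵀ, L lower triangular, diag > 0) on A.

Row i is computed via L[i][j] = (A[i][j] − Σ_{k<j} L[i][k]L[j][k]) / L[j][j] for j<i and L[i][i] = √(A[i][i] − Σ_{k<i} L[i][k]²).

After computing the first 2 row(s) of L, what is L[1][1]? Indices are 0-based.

L[1][1] = 3

Step 1: L[0][0] = √(1) = 1.
  L[1][0] = (3) / L[0][0] = 3.
Step 2: L[1][1] = √(9) = 3.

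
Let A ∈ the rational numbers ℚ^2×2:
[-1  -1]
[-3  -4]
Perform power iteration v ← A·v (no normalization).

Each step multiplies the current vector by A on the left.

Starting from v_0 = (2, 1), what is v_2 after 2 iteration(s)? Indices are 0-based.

v_2 = (13, 49)

v_0 = (2, 1).
v_1 = A·v_0 = (-3, -10).
v_2 = A·v_1 = (13, 49).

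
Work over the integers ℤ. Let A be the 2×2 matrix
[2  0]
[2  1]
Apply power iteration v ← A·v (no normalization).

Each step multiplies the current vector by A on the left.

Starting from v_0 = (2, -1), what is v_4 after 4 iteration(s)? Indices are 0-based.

v_0 = (2, -1).
v_1 = A·v_0 = (4, 3).
v_2 = A·v_1 = (8, 11).
v_3 = A·v_2 = (16, 27).
v_4 = A·v_3 = (32, 59).

v_4 = (32, 59)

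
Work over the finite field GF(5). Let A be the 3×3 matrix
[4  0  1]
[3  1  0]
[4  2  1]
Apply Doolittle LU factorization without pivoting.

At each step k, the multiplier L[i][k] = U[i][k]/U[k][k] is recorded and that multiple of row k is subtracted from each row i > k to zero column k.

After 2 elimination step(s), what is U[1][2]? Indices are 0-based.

U[1][2] = 3

Step 1: pivot at (0,0) is 4.
  row1 ← row1 − (2)·row0  ⇒  L[1][0]=2, U row1=(0, 1, 3)
  row2 ← row2 − (1)·row0  ⇒  L[2][0]=1, U row2=(0, 2, 0)
Step 2: pivot at (1,1) is 1.
  row2 ← row2 − (2)·row1  ⇒  L[2][1]=2, U row2=(0, 0, 4)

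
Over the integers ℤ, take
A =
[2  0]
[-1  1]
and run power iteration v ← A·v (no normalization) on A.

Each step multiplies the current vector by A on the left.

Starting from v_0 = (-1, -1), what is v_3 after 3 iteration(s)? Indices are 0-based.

v_0 = (-1, -1).
v_1 = A·v_0 = (-2, 0).
v_2 = A·v_1 = (-4, 2).
v_3 = A·v_2 = (-8, 6).

v_3 = (-8, 6)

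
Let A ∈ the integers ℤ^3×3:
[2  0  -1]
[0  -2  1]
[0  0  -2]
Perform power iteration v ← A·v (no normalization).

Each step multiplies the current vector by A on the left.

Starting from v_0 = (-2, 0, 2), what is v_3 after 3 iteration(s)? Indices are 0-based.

v_0 = (-2, 0, 2).
v_1 = A·v_0 = (-6, 2, -4).
v_2 = A·v_1 = (-8, -8, 8).
v_3 = A·v_2 = (-24, 24, -16).

v_3 = (-24, 24, -16)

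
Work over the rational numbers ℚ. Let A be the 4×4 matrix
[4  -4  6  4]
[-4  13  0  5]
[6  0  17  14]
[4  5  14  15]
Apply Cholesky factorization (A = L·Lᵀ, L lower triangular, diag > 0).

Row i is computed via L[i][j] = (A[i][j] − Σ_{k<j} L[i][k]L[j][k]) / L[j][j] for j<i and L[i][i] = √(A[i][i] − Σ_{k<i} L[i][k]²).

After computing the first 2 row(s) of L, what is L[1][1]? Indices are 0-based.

L[1][1] = 3

Step 1: L[0][0] = √(4) = 2.
  L[1][0] = (-4) / L[0][0] = -2.
Step 2: L[1][1] = √(9) = 3.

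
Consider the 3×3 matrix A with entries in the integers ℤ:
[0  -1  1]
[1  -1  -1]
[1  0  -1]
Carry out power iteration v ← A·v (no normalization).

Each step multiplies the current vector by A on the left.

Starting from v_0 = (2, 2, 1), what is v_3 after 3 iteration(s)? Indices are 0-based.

v_0 = (2, 2, 1).
v_1 = A·v_0 = (-1, -1, 1).
v_2 = A·v_1 = (2, -1, -2).
v_3 = A·v_2 = (-1, 5, 4).

v_3 = (-1, 5, 4)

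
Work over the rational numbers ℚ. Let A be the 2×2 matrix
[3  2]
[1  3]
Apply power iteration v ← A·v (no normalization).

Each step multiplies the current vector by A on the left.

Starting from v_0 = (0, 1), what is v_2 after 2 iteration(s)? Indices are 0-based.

v_0 = (0, 1).
v_1 = A·v_0 = (2, 3).
v_2 = A·v_1 = (12, 11).

v_2 = (12, 11)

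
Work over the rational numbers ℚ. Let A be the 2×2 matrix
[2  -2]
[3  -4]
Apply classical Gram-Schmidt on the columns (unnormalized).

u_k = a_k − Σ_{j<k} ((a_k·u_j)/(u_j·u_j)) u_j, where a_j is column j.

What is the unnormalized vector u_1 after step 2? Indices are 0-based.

Step 1: u_0 = a_0 = (2, 3).
Step 2: u_1 = a_1 − (-16/13)·u_0 = (6/13, -4/13).

u_1 = (6/13, -4/13)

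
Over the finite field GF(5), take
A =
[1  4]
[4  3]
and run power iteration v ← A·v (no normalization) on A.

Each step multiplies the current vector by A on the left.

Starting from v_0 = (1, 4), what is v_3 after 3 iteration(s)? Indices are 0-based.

v_0 = (1, 4).
v_1 = A·v_0 = (2, 1).
v_2 = A·v_1 = (1, 1).
v_3 = A·v_2 = (0, 2).

v_3 = (0, 2)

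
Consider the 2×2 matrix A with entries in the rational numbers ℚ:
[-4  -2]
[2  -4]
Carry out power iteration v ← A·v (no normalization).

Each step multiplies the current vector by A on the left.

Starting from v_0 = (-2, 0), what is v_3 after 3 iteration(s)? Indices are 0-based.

v_0 = (-2, 0).
v_1 = A·v_0 = (8, -4).
v_2 = A·v_1 = (-24, 32).
v_3 = A·v_2 = (32, -176).

v_3 = (32, -176)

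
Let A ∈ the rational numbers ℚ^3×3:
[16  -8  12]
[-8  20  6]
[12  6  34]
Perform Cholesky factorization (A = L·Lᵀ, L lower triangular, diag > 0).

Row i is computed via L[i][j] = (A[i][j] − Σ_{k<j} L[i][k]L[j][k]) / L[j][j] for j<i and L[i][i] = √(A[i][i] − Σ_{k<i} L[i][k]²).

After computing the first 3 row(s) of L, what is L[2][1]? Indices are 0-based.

L[2][1] = 3

Step 1: L[0][0] = √(16) = 4.
  L[1][0] = (-8) / L[0][0] = -2.
Step 2: L[1][1] = √(16) = 4.
  L[2][0] = (12) / L[0][0] = 3.
  L[2][1] = (12) / L[1][1] = 3.
Step 3: L[2][2] = √(16) = 4.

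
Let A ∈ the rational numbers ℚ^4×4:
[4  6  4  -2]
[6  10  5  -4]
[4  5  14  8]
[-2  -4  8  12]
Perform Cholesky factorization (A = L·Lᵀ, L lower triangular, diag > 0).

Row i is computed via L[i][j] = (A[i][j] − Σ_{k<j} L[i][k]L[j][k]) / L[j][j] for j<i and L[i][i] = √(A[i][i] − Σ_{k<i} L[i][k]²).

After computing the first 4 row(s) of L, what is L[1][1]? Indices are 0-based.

Step 1: L[0][0] = √(4) = 2.
  L[1][0] = (6) / L[0][0] = 3.
Step 2: L[1][1] = √(1) = 1.
  L[2][0] = (4) / L[0][0] = 2.
  L[2][1] = (-1) / L[1][1] = -1.
Step 3: L[2][2] = √(9) = 3.
  L[3][0] = (-2) / L[0][0] = -1.
  L[3][1] = (-1) / L[1][1] = -1.
  L[3][2] = (9) / L[2][2] = 3.
Step 4: L[3][3] = √(1) = 1.

L[1][1] = 1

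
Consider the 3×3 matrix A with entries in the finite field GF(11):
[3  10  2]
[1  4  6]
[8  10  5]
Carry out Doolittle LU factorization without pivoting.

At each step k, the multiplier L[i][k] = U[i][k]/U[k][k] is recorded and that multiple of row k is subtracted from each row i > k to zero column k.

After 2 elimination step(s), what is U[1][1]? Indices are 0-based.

U[1][1] = 8

[col 0] pivot 3
  R1 -= 4*R0 → (0, 8, 9)  (L[1][0] := 4)
  R2 -= 10*R0 → (0, 9, 7)  (L[2][0] := 10)
[col 1] pivot 8
  R2 -= 8*R1 → (0, 0, 1)  (L[2][1] := 8)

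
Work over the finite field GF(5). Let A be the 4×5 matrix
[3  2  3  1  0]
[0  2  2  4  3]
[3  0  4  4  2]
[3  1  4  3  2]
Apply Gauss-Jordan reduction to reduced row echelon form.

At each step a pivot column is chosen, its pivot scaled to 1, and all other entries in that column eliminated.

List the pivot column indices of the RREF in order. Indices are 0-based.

pivot columns: 0, 1, 2, 3

step 1: normalize row 0 (÷3) = (1, 4, 1, 2, 0)
  row 2: subtract 3×row0 = (0, 3, 1, 3, 2)
  row 3: subtract 3×row0 = (0, 4, 1, 2, 2)
step 2: normalize row 1 (÷2) = (0, 1, 1, 2, 4)
  row 0: subtract 4×row1 = (1, 0, 2, 4, 4)
  row 2: subtract 3×row1 = (0, 0, 3, 2, 0)
  row 3: subtract 4×row1 = (0, 0, 2, 4, 1)
step 3: normalize row 2 (÷3) = (0, 0, 1, 4, 0)
  row 0: subtract 2×row2 = (1, 0, 0, 1, 4)
  row 1: subtract 1×row2 = (0, 1, 0, 3, 4)
  row 3: subtract 2×row2 = (0, 0, 0, 1, 1)
step 4: normalize row 3 (÷1) = (0, 0, 0, 1, 1)
  row 0: subtract 1×row3 = (1, 0, 0, 0, 3)
  row 1: subtract 3×row3 = (0, 1, 0, 0, 1)
  row 2: subtract 4×row3 = (0, 0, 1, 0, 1)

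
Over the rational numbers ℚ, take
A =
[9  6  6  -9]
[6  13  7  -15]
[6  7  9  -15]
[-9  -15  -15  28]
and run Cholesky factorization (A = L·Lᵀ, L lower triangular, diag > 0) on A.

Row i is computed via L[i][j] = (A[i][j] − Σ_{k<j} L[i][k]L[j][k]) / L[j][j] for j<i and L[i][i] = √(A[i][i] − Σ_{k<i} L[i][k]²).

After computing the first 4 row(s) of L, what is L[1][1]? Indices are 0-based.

L[1][1] = 3

Step 1: L[0][0] = √(9) = 3.
  L[1][0] = (6) / L[0][0] = 2.
Step 2: L[1][1] = √(9) = 3.
  L[2][0] = (6) / L[0][0] = 2.
  L[2][1] = (3) / L[1][1] = 1.
Step 3: L[2][2] = √(4) = 2.
  L[3][0] = (-9) / L[0][0] = -3.
  L[3][1] = (-9) / L[1][1] = -3.
  L[3][2] = (-6) / L[2][2] = -3.
Step 4: L[3][3] = √(1) = 1.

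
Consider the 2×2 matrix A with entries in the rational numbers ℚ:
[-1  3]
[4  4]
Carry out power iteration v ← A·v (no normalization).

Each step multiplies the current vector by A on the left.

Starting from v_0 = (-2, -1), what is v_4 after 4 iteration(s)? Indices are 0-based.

v_0 = (-2, -1).
v_1 = A·v_0 = (-1, -12).
v_2 = A·v_1 = (-35, -52).
v_3 = A·v_2 = (-121, -348).
v_4 = A·v_3 = (-923, -1876).

v_4 = (-923, -1876)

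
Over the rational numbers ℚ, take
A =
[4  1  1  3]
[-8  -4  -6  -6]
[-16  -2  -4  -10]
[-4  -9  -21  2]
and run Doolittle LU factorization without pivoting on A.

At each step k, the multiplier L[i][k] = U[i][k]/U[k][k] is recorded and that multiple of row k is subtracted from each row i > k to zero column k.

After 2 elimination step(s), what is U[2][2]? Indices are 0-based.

U[2][2] = -4

Step 1: pivot at (0,0) is 4.
  row1 ← row1 − (-2)·row0  ⇒  L[1][0]=-2, U row1=(0, -2, -4, 0)
  row2 ← row2 − (-4)·row0  ⇒  L[2][0]=-4, U row2=(0, 2, 0, 2)
  row3 ← row3 − (-1)·row0  ⇒  L[3][0]=-1, U row3=(0, -8, -20, 5)
Step 2: pivot at (1,1) is -2.
  row2 ← row2 − (-1)·row1  ⇒  L[2][1]=-1, U row2=(0, 0, -4, 2)
  row3 ← row3 − (4)·row1  ⇒  L[3][1]=4, U row3=(0, 0, -4, 5)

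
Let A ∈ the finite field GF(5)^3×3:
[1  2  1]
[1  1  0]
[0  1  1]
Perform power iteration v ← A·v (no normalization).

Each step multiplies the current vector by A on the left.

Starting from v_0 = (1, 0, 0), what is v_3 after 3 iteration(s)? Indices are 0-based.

v_3 = (3, 0, 3)

v_0 = (1, 0, 0).
v_1 = A·v_0 = (1, 1, 0).
v_2 = A·v_1 = (3, 2, 1).
v_3 = A·v_2 = (3, 0, 3).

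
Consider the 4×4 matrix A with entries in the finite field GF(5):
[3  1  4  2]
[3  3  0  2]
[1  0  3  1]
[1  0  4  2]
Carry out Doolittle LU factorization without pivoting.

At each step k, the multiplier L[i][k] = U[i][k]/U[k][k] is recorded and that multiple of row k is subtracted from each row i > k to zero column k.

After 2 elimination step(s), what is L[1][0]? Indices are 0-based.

L[1][0] = 1

k=0: U[0][0]=3
  eliminate (1,0): mult=1, new row 1: (0, 2, 1, 0); set L[1][0]=1
  eliminate (2,0): mult=2, new row 2: (0, 3, 0, 2); set L[2][0]=2
  eliminate (3,0): mult=2, new row 3: (0, 3, 1, 3); set L[3][0]=2
k=1: U[1][1]=2
  eliminate (2,1): mult=4, new row 2: (0, 0, 1, 2); set L[2][1]=4
  eliminate (3,1): mult=4, new row 3: (0, 0, 2, 3); set L[3][1]=4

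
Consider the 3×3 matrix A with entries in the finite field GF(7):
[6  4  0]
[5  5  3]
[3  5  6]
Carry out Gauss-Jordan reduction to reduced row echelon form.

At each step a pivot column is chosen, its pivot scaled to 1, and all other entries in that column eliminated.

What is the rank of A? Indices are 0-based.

rank = 3

pivot(0,0)=6: scale R0 → (1, 3, 0)
  clear (1,0): R1 −= (5)R0 → (0, 4, 3)
  clear (2,0): R2 −= (3)R0 → (0, 3, 6)
pivot(1,1)=4: scale R1 → (0, 1, 6)
  clear (0,1): R0 −= (3)R1 → (1, 0, 3)
  clear (2,1): R2 −= (3)R1 → (0, 0, 2)
pivot(2,2)=2: scale R2 → (0, 0, 1)
  clear (0,2): R0 −= (3)R2 → (1, 0, 0)
  clear (1,2): R1 −= (6)R2 → (0, 1, 0)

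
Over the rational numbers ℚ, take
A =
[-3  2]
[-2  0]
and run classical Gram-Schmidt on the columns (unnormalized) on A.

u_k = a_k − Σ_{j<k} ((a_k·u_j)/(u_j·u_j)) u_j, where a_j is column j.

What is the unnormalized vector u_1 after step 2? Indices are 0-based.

Step 1: u_0 = a_0 = (-3, -2).
Step 2: u_1 = a_1 − (-6/13)·u_0 = (8/13, -12/13).

u_1 = (8/13, -12/13)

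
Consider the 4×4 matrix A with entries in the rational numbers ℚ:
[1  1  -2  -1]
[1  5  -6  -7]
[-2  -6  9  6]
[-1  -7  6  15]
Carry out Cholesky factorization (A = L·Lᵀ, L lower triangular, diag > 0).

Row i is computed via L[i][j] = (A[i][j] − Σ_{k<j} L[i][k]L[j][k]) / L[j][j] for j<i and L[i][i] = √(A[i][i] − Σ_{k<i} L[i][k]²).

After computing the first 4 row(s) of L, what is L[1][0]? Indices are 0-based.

L[1][0] = 1

Step 1: L[0][0] = √(1) = 1.
  L[1][0] = (1) / L[0][0] = 1.
Step 2: L[1][1] = √(4) = 2.
  L[2][0] = (-2) / L[0][0] = -2.
  L[2][1] = (-4) / L[1][1] = -2.
Step 3: L[2][2] = √(1) = 1.
  L[3][0] = (-1) / L[0][0] = -1.
  L[3][1] = (-6) / L[1][1] = -3.
  L[3][2] = (-2) / L[2][2] = -2.
Step 4: L[3][3] = √(1) = 1.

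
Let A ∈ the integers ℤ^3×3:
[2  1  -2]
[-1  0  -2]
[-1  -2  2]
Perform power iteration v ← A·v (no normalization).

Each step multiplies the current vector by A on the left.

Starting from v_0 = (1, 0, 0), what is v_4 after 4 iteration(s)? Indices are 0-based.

v_4 = (45, 4, -30)

v_0 = (1, 0, 0).
v_1 = A·v_0 = (2, -1, -1).
v_2 = A·v_1 = (5, 0, -2).
v_3 = A·v_2 = (14, -1, -9).
v_4 = A·v_3 = (45, 4, -30).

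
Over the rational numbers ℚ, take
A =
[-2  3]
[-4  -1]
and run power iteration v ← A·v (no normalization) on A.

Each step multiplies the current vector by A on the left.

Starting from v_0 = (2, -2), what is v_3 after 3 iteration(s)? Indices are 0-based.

v_3 = (134, -54)

v_0 = (2, -2).
v_1 = A·v_0 = (-10, -6).
v_2 = A·v_1 = (2, 46).
v_3 = A·v_2 = (134, -54).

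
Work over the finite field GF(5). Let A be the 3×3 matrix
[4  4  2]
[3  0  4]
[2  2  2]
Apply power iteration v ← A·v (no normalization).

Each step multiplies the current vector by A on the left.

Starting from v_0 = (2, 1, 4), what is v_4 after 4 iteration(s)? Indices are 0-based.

v_4 = (3, 3, 2)

v_0 = (2, 1, 4).
v_1 = A·v_0 = (0, 2, 4).
v_2 = A·v_1 = (1, 1, 2).
v_3 = A·v_2 = (2, 1, 3).
v_4 = A·v_3 = (3, 3, 2).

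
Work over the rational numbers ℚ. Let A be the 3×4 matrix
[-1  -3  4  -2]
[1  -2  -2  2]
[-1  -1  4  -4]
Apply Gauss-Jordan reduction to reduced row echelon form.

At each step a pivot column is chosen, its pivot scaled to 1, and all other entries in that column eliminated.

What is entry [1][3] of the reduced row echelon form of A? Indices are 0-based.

[1] R0 /= -1  ⇒  (1, 3, -4, 2)
     R1 -= 1·R0  ⇒  (0, -5, 2, 0)
     R2 -= -1·R0  ⇒  (0, 2, 0, -2)
[2] R1 /= -5  ⇒  (0, 1, -2/5, 0)
     R0 -= 3·R1  ⇒  (1, 0, -14/5, 2)
     R2 -= 2·R1  ⇒  (0, 0, 4/5, -2)
[3] R2 /= 4/5  ⇒  (0, 0, 1, -5/2)
     R0 -= -14/5·R2  ⇒  (1, 0, 0, -5)
     R1 -= -2/5·R2  ⇒  (0, 1, 0, -1)

M[1][3] = -1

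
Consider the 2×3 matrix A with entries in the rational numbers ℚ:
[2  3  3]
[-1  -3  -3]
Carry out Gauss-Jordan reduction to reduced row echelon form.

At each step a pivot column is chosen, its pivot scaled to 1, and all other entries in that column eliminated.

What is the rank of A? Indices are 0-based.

rank = 2

[1] R0 /= 2  ⇒  (1, 3/2, 3/2)
     R1 -= -1·R0  ⇒  (0, -3/2, -3/2)
[2] R1 /= -3/2  ⇒  (0, 1, 1)
     R0 -= 3/2·R1  ⇒  (1, 0, 0)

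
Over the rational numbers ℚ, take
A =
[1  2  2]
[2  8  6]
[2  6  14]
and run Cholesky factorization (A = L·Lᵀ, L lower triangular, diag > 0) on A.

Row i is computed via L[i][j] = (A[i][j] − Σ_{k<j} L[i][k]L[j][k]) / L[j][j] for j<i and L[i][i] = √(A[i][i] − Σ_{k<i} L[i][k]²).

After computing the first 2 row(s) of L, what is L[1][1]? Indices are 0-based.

Step 1: L[0][0] = √(1) = 1.
  L[1][0] = (2) / L[0][0] = 2.
Step 2: L[1][1] = √(4) = 2.

L[1][1] = 2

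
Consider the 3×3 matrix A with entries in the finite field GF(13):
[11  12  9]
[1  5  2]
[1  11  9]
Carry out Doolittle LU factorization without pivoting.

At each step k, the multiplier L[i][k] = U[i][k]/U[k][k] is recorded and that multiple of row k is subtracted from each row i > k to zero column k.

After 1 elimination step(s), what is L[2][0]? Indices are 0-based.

L[2][0] = 6

k=0: U[0][0]=11
  eliminate (1,0): mult=6, new row 1: (0, 11, 0); set L[1][0]=6
  eliminate (2,0): mult=6, new row 2: (0, 4, 7); set L[2][0]=6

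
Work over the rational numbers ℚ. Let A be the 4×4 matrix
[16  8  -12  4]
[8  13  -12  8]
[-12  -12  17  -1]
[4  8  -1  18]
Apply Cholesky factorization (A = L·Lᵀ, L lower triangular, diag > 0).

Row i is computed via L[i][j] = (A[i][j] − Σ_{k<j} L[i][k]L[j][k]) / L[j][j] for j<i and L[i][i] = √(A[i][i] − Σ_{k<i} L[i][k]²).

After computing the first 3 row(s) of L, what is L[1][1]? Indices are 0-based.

L[1][1] = 3

Step 1: L[0][0] = √(16) = 4.
  L[1][0] = (8) / L[0][0] = 2.
Step 2: L[1][1] = √(9) = 3.
  L[2][0] = (-12) / L[0][0] = -3.
  L[2][1] = (-6) / L[1][1] = -2.
Step 3: L[2][2] = √(4) = 2.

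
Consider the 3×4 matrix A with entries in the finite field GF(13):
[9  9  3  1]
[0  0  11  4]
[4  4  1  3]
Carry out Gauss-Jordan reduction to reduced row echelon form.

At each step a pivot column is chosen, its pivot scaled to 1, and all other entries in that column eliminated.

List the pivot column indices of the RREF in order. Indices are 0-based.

[1] R0 /= 9  ⇒  (1, 1, 9, 3)
     R2 -= 4·R0  ⇒  (0, 0, 4, 4)
column 1 empty below row 1
[2] R1 /= 11  ⇒  (0, 0, 1, 11)
     R0 -= 9·R1  ⇒  (1, 1, 0, 8)
     R2 -= 4·R1  ⇒  (0, 0, 0, 12)
[3] R2 /= 12  ⇒  (0, 0, 0, 1)
     R0 -= 8·R2  ⇒  (1, 1, 0, 0)
     R1 -= 11·R2  ⇒  (0, 0, 1, 0)

pivot columns: 0, 2, 3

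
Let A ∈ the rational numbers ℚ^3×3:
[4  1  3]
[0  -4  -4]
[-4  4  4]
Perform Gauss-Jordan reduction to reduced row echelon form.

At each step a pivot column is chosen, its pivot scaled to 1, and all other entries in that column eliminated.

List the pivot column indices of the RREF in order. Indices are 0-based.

pivot columns: 0, 1, 2

step 1: normalize row 0 (÷4) = (1, 1/4, 3/4)
  row 2: subtract -4×row0 = (0, 5, 7)
step 2: normalize row 1 (÷-4) = (0, 1, 1)
  row 0: subtract 1/4×row1 = (1, 0, 1/2)
  row 2: subtract 5×row1 = (0, 0, 2)
step 3: normalize row 2 (÷2) = (0, 0, 1)
  row 0: subtract 1/2×row2 = (1, 0, 0)
  row 1: subtract 1×row2 = (0, 1, 0)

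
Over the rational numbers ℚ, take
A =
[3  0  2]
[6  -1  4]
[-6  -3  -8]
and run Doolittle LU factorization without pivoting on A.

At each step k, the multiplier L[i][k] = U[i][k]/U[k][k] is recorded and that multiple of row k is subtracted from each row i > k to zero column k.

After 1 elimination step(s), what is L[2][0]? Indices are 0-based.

L[2][0] = -2

[col 0] pivot 3
  R1 -= 2*R0 → (0, -1, 0)  (L[1][0] := 2)
  R2 -= -2*R0 → (0, -3, -4)  (L[2][0] := -2)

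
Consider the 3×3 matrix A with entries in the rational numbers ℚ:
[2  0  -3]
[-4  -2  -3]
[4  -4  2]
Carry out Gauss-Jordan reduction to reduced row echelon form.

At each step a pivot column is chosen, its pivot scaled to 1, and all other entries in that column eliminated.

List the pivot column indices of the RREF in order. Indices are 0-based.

pivot columns: 0, 1, 2

[1] R0 /= 2  ⇒  (1, 0, -3/2)
     R1 -= -4·R0  ⇒  (0, -2, -9)
     R2 -= 4·R0  ⇒  (0, -4, 8)
[2] R1 /= -2  ⇒  (0, 1, 9/2)
     R2 -= -4·R1  ⇒  (0, 0, 26)
[3] R2 /= 26  ⇒  (0, 0, 1)
     R0 -= -3/2·R2  ⇒  (1, 0, 0)
     R1 -= 9/2·R2  ⇒  (0, 1, 0)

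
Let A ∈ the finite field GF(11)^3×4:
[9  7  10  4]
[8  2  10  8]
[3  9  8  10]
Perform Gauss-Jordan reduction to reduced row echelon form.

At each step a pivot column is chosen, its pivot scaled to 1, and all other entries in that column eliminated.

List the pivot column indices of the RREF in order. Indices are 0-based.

pivot columns: 0, 1, 2

step 1: normalize row 0 (÷9) = (1, 2, 6, 9)
  row 1: subtract 8×row0 = (0, 8, 6, 2)
  row 2: subtract 3×row0 = (0, 3, 1, 5)
step 2: normalize row 1 (÷8) = (0, 1, 9, 3)
  row 0: subtract 2×row1 = (1, 0, 10, 3)
  row 2: subtract 3×row1 = (0, 0, 7, 7)
step 3: normalize row 2 (÷7) = (0, 0, 1, 1)
  row 0: subtract 10×row2 = (1, 0, 0, 4)
  row 1: subtract 9×row2 = (0, 1, 0, 5)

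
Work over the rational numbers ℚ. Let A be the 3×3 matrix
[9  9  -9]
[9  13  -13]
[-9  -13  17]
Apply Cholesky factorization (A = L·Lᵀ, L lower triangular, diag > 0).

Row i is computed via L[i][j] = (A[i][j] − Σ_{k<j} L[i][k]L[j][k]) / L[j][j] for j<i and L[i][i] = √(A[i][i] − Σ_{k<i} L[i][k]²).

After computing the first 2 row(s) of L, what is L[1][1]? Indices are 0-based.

Step 1: L[0][0] = √(9) = 3.
  L[1][0] = (9) / L[0][0] = 3.
Step 2: L[1][1] = √(4) = 2.

L[1][1] = 2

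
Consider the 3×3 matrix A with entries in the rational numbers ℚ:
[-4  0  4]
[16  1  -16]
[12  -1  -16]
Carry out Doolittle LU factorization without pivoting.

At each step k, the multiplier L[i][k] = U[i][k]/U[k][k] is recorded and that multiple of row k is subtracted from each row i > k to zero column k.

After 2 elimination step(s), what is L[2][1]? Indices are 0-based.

[col 0] pivot -4
  R1 -= -4*R0 → (0, 1, 0)  (L[1][0] := -4)
  R2 -= -3*R0 → (0, -1, -4)  (L[2][0] := -3)
[col 1] pivot 1
  R2 -= -1*R1 → (0, 0, -4)  (L[2][1] := -1)

L[2][1] = -1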